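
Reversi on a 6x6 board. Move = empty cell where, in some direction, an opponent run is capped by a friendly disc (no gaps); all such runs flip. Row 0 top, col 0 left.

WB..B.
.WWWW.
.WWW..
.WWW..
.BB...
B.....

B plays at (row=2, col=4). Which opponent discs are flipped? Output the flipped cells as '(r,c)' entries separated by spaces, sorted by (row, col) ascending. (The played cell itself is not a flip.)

Answer: (1,4) (3,3)

Derivation:
Dir NW: opp run (1,3), next='.' -> no flip
Dir N: opp run (1,4) capped by B -> flip
Dir NE: first cell '.' (not opp) -> no flip
Dir W: opp run (2,3) (2,2) (2,1), next='.' -> no flip
Dir E: first cell '.' (not opp) -> no flip
Dir SW: opp run (3,3) capped by B -> flip
Dir S: first cell '.' (not opp) -> no flip
Dir SE: first cell '.' (not opp) -> no flip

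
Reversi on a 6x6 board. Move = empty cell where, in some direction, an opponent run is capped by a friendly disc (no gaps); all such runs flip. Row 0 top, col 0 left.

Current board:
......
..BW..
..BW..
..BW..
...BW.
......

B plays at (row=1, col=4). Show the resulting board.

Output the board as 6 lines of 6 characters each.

Answer: ......
..BBB.
..BB..
..BW..
...BW.
......

Derivation:
Place B at (1,4); scan 8 dirs for brackets.
Dir NW: first cell '.' (not opp) -> no flip
Dir N: first cell '.' (not opp) -> no flip
Dir NE: first cell '.' (not opp) -> no flip
Dir W: opp run (1,3) capped by B -> flip
Dir E: first cell '.' (not opp) -> no flip
Dir SW: opp run (2,3) capped by B -> flip
Dir S: first cell '.' (not opp) -> no flip
Dir SE: first cell '.' (not opp) -> no flip
All flips: (1,3) (2,3)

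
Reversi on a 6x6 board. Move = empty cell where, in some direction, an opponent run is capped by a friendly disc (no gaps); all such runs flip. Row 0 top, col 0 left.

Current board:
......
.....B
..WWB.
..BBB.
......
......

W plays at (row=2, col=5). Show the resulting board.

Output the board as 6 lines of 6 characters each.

Answer: ......
.....B
..WWWW
..BBB.
......
......

Derivation:
Place W at (2,5); scan 8 dirs for brackets.
Dir NW: first cell '.' (not opp) -> no flip
Dir N: opp run (1,5), next='.' -> no flip
Dir NE: edge -> no flip
Dir W: opp run (2,4) capped by W -> flip
Dir E: edge -> no flip
Dir SW: opp run (3,4), next='.' -> no flip
Dir S: first cell '.' (not opp) -> no flip
Dir SE: edge -> no flip
All flips: (2,4)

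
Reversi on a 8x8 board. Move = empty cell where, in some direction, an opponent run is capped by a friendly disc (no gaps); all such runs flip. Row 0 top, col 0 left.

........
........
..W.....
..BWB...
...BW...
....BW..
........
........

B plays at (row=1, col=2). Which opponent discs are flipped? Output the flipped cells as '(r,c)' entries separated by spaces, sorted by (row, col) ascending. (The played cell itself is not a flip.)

Answer: (2,2)

Derivation:
Dir NW: first cell '.' (not opp) -> no flip
Dir N: first cell '.' (not opp) -> no flip
Dir NE: first cell '.' (not opp) -> no flip
Dir W: first cell '.' (not opp) -> no flip
Dir E: first cell '.' (not opp) -> no flip
Dir SW: first cell '.' (not opp) -> no flip
Dir S: opp run (2,2) capped by B -> flip
Dir SE: first cell '.' (not opp) -> no flip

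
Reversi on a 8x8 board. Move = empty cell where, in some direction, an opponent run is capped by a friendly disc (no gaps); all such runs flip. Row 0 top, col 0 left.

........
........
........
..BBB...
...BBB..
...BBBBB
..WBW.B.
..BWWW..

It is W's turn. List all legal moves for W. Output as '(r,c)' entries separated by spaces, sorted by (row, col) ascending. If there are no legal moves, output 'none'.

(2,1): no bracket -> illegal
(2,2): no bracket -> illegal
(2,3): flips 4 -> legal
(2,4): flips 3 -> legal
(2,5): no bracket -> illegal
(3,1): no bracket -> illegal
(3,5): flips 2 -> legal
(3,6): no bracket -> illegal
(4,1): no bracket -> illegal
(4,2): flips 1 -> legal
(4,6): flips 1 -> legal
(4,7): no bracket -> illegal
(5,2): flips 1 -> legal
(6,1): no bracket -> illegal
(6,5): no bracket -> illegal
(6,7): no bracket -> illegal
(7,1): flips 1 -> legal
(7,6): no bracket -> illegal
(7,7): no bracket -> illegal

Answer: (2,3) (2,4) (3,5) (4,2) (4,6) (5,2) (7,1)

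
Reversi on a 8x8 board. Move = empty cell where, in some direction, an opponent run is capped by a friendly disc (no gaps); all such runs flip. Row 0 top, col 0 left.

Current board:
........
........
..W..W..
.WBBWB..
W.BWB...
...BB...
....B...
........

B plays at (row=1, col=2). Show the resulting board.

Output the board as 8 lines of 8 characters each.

Answer: ........
..B.....
..B..W..
.WBBWB..
W.BWB...
...BB...
....B...
........

Derivation:
Place B at (1,2); scan 8 dirs for brackets.
Dir NW: first cell '.' (not opp) -> no flip
Dir N: first cell '.' (not opp) -> no flip
Dir NE: first cell '.' (not opp) -> no flip
Dir W: first cell '.' (not opp) -> no flip
Dir E: first cell '.' (not opp) -> no flip
Dir SW: first cell '.' (not opp) -> no flip
Dir S: opp run (2,2) capped by B -> flip
Dir SE: first cell '.' (not opp) -> no flip
All flips: (2,2)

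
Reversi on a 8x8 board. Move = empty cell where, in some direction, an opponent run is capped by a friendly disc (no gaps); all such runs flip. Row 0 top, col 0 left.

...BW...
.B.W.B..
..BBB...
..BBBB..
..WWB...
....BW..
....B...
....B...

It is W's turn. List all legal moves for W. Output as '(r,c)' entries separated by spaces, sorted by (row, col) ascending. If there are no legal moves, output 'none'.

(0,0): flips 4 -> legal
(0,1): no bracket -> illegal
(0,2): flips 1 -> legal
(0,5): no bracket -> illegal
(0,6): flips 3 -> legal
(1,0): no bracket -> illegal
(1,2): flips 2 -> legal
(1,4): no bracket -> illegal
(1,6): no bracket -> illegal
(2,0): no bracket -> illegal
(2,1): flips 1 -> legal
(2,5): flips 1 -> legal
(2,6): flips 1 -> legal
(3,1): flips 1 -> legal
(3,6): no bracket -> illegal
(4,1): no bracket -> illegal
(4,5): flips 1 -> legal
(4,6): flips 2 -> legal
(5,3): flips 1 -> legal
(6,3): no bracket -> illegal
(6,5): flips 1 -> legal
(7,3): flips 1 -> legal
(7,5): no bracket -> illegal

Answer: (0,0) (0,2) (0,6) (1,2) (2,1) (2,5) (2,6) (3,1) (4,5) (4,6) (5,3) (6,5) (7,3)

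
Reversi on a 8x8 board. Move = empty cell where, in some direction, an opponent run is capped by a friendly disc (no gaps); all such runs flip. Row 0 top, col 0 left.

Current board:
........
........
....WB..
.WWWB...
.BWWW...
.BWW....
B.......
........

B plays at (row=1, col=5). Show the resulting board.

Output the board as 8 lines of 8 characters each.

Answer: ........
.....B..
....BB..
.WWBB...
.BBWW...
.BWW....
B.......
........

Derivation:
Place B at (1,5); scan 8 dirs for brackets.
Dir NW: first cell '.' (not opp) -> no flip
Dir N: first cell '.' (not opp) -> no flip
Dir NE: first cell '.' (not opp) -> no flip
Dir W: first cell '.' (not opp) -> no flip
Dir E: first cell '.' (not opp) -> no flip
Dir SW: opp run (2,4) (3,3) (4,2) capped by B -> flip
Dir S: first cell 'B' (not opp) -> no flip
Dir SE: first cell '.' (not opp) -> no flip
All flips: (2,4) (3,3) (4,2)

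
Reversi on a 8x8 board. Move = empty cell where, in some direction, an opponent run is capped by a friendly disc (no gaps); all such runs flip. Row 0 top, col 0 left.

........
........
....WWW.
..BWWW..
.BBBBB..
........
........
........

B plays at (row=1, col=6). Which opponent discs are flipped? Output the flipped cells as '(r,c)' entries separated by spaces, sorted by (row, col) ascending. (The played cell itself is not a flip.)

Dir NW: first cell '.' (not opp) -> no flip
Dir N: first cell '.' (not opp) -> no flip
Dir NE: first cell '.' (not opp) -> no flip
Dir W: first cell '.' (not opp) -> no flip
Dir E: first cell '.' (not opp) -> no flip
Dir SW: opp run (2,5) (3,4) capped by B -> flip
Dir S: opp run (2,6), next='.' -> no flip
Dir SE: first cell '.' (not opp) -> no flip

Answer: (2,5) (3,4)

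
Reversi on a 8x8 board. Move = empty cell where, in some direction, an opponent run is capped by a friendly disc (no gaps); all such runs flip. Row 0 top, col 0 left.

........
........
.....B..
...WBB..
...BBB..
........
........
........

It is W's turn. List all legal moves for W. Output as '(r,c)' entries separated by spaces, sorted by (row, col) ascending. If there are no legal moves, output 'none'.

(1,4): no bracket -> illegal
(1,5): no bracket -> illegal
(1,6): no bracket -> illegal
(2,3): no bracket -> illegal
(2,4): no bracket -> illegal
(2,6): no bracket -> illegal
(3,2): no bracket -> illegal
(3,6): flips 2 -> legal
(4,2): no bracket -> illegal
(4,6): no bracket -> illegal
(5,2): no bracket -> illegal
(5,3): flips 1 -> legal
(5,4): no bracket -> illegal
(5,5): flips 1 -> legal
(5,6): no bracket -> illegal

Answer: (3,6) (5,3) (5,5)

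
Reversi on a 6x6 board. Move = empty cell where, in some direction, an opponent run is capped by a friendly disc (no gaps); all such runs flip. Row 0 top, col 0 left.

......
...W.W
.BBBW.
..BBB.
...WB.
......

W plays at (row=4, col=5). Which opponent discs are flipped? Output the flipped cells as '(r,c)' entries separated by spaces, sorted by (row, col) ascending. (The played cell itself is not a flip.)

Answer: (4,4)

Derivation:
Dir NW: opp run (3,4) (2,3), next='.' -> no flip
Dir N: first cell '.' (not opp) -> no flip
Dir NE: edge -> no flip
Dir W: opp run (4,4) capped by W -> flip
Dir E: edge -> no flip
Dir SW: first cell '.' (not opp) -> no flip
Dir S: first cell '.' (not opp) -> no flip
Dir SE: edge -> no flip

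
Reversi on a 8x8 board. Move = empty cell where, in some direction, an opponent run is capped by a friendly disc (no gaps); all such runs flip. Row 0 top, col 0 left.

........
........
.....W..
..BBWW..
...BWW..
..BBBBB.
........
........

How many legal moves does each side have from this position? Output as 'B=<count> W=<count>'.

-- B to move --
(1,4): no bracket -> illegal
(1,5): flips 3 -> legal
(1,6): flips 2 -> legal
(2,3): flips 2 -> legal
(2,4): flips 2 -> legal
(2,6): flips 2 -> legal
(3,6): flips 3 -> legal
(4,6): flips 2 -> legal
B mobility = 7
-- W to move --
(2,1): no bracket -> illegal
(2,2): flips 1 -> legal
(2,3): no bracket -> illegal
(2,4): no bracket -> illegal
(3,1): flips 2 -> legal
(4,1): no bracket -> illegal
(4,2): flips 1 -> legal
(4,6): no bracket -> illegal
(4,7): no bracket -> illegal
(5,1): no bracket -> illegal
(5,7): no bracket -> illegal
(6,1): flips 2 -> legal
(6,2): flips 1 -> legal
(6,3): flips 1 -> legal
(6,4): flips 1 -> legal
(6,5): flips 1 -> legal
(6,6): flips 1 -> legal
(6,7): flips 1 -> legal
W mobility = 10

Answer: B=7 W=10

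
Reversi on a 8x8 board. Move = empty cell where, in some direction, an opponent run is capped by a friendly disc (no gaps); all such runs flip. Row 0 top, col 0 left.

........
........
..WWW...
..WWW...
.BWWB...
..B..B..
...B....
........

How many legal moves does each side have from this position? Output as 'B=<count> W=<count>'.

-- B to move --
(1,1): flips 2 -> legal
(1,2): flips 3 -> legal
(1,3): no bracket -> illegal
(1,4): flips 4 -> legal
(1,5): no bracket -> illegal
(2,1): no bracket -> illegal
(2,5): flips 2 -> legal
(3,1): no bracket -> illegal
(3,5): no bracket -> illegal
(4,5): no bracket -> illegal
(5,1): no bracket -> illegal
(5,3): no bracket -> illegal
(5,4): no bracket -> illegal
B mobility = 4
-- W to move --
(3,0): no bracket -> illegal
(3,1): no bracket -> illegal
(3,5): no bracket -> illegal
(4,0): flips 1 -> legal
(4,5): flips 1 -> legal
(4,6): no bracket -> illegal
(5,0): flips 1 -> legal
(5,1): no bracket -> illegal
(5,3): no bracket -> illegal
(5,4): flips 1 -> legal
(5,6): no bracket -> illegal
(6,1): flips 1 -> legal
(6,2): flips 1 -> legal
(6,4): no bracket -> illegal
(6,5): no bracket -> illegal
(6,6): flips 2 -> legal
(7,2): no bracket -> illegal
(7,3): no bracket -> illegal
(7,4): no bracket -> illegal
W mobility = 7

Answer: B=4 W=7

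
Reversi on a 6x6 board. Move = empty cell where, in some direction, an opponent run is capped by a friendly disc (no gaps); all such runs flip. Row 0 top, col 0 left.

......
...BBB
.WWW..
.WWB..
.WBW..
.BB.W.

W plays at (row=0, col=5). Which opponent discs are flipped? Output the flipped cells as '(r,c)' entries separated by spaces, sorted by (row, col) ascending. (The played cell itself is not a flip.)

Dir NW: edge -> no flip
Dir N: edge -> no flip
Dir NE: edge -> no flip
Dir W: first cell '.' (not opp) -> no flip
Dir E: edge -> no flip
Dir SW: opp run (1,4) capped by W -> flip
Dir S: opp run (1,5), next='.' -> no flip
Dir SE: edge -> no flip

Answer: (1,4)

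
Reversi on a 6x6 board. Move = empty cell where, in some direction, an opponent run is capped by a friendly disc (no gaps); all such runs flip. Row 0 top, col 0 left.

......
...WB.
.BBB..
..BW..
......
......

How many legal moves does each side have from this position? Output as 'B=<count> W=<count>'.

-- B to move --
(0,2): no bracket -> illegal
(0,3): flips 1 -> legal
(0,4): flips 1 -> legal
(1,2): flips 1 -> legal
(2,4): no bracket -> illegal
(3,4): flips 1 -> legal
(4,2): no bracket -> illegal
(4,3): flips 1 -> legal
(4,4): flips 1 -> legal
B mobility = 6
-- W to move --
(0,3): no bracket -> illegal
(0,4): no bracket -> illegal
(0,5): no bracket -> illegal
(1,0): no bracket -> illegal
(1,1): flips 1 -> legal
(1,2): no bracket -> illegal
(1,5): flips 1 -> legal
(2,0): no bracket -> illegal
(2,4): no bracket -> illegal
(2,5): no bracket -> illegal
(3,0): no bracket -> illegal
(3,1): flips 2 -> legal
(3,4): no bracket -> illegal
(4,1): no bracket -> illegal
(4,2): no bracket -> illegal
(4,3): no bracket -> illegal
W mobility = 3

Answer: B=6 W=3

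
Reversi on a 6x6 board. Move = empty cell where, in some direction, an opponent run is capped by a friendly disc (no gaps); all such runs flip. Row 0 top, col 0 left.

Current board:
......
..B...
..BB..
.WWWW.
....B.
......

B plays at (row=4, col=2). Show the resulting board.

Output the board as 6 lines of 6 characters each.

Place B at (4,2); scan 8 dirs for brackets.
Dir NW: opp run (3,1), next='.' -> no flip
Dir N: opp run (3,2) capped by B -> flip
Dir NE: opp run (3,3), next='.' -> no flip
Dir W: first cell '.' (not opp) -> no flip
Dir E: first cell '.' (not opp) -> no flip
Dir SW: first cell '.' (not opp) -> no flip
Dir S: first cell '.' (not opp) -> no flip
Dir SE: first cell '.' (not opp) -> no flip
All flips: (3,2)

Answer: ......
..B...
..BB..
.WBWW.
..B.B.
......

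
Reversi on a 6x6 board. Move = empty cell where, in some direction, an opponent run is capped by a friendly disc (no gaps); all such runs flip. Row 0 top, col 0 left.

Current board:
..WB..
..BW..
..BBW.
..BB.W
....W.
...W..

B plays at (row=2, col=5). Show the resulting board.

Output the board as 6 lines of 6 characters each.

Place B at (2,5); scan 8 dirs for brackets.
Dir NW: first cell '.' (not opp) -> no flip
Dir N: first cell '.' (not opp) -> no flip
Dir NE: edge -> no flip
Dir W: opp run (2,4) capped by B -> flip
Dir E: edge -> no flip
Dir SW: first cell '.' (not opp) -> no flip
Dir S: opp run (3,5), next='.' -> no flip
Dir SE: edge -> no flip
All flips: (2,4)

Answer: ..WB..
..BW..
..BBBB
..BB.W
....W.
...W..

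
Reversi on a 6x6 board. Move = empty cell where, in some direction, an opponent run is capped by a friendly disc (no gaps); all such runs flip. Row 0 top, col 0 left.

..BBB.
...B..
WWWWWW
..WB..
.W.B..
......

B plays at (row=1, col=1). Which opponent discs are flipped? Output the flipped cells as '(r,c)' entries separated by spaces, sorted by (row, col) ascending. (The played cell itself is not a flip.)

Dir NW: first cell '.' (not opp) -> no flip
Dir N: first cell '.' (not opp) -> no flip
Dir NE: first cell 'B' (not opp) -> no flip
Dir W: first cell '.' (not opp) -> no flip
Dir E: first cell '.' (not opp) -> no flip
Dir SW: opp run (2,0), next=edge -> no flip
Dir S: opp run (2,1), next='.' -> no flip
Dir SE: opp run (2,2) capped by B -> flip

Answer: (2,2)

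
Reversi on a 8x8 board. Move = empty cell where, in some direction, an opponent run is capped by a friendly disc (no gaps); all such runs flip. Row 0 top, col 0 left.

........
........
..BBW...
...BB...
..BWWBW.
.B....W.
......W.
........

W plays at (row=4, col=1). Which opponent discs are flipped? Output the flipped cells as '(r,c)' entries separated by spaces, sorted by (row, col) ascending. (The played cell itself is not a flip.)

Dir NW: first cell '.' (not opp) -> no flip
Dir N: first cell '.' (not opp) -> no flip
Dir NE: first cell '.' (not opp) -> no flip
Dir W: first cell '.' (not opp) -> no flip
Dir E: opp run (4,2) capped by W -> flip
Dir SW: first cell '.' (not opp) -> no flip
Dir S: opp run (5,1), next='.' -> no flip
Dir SE: first cell '.' (not opp) -> no flip

Answer: (4,2)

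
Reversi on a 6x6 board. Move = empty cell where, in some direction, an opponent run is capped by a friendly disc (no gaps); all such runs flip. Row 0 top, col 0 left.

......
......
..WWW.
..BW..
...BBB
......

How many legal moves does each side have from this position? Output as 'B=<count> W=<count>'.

-- B to move --
(1,1): flips 2 -> legal
(1,2): flips 1 -> legal
(1,3): flips 2 -> legal
(1,4): flips 1 -> legal
(1,5): no bracket -> illegal
(2,1): no bracket -> illegal
(2,5): no bracket -> illegal
(3,1): no bracket -> illegal
(3,4): flips 1 -> legal
(3,5): no bracket -> illegal
(4,2): no bracket -> illegal
B mobility = 5
-- W to move --
(2,1): no bracket -> illegal
(3,1): flips 1 -> legal
(3,4): no bracket -> illegal
(3,5): no bracket -> illegal
(4,1): flips 1 -> legal
(4,2): flips 1 -> legal
(5,2): no bracket -> illegal
(5,3): flips 1 -> legal
(5,4): no bracket -> illegal
(5,5): flips 1 -> legal
W mobility = 5

Answer: B=5 W=5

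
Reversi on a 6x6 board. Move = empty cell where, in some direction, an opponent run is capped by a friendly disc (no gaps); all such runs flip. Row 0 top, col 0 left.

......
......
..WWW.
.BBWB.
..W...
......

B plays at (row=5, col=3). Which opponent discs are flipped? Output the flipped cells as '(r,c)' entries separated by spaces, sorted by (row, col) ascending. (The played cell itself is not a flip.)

Dir NW: opp run (4,2) capped by B -> flip
Dir N: first cell '.' (not opp) -> no flip
Dir NE: first cell '.' (not opp) -> no flip
Dir W: first cell '.' (not opp) -> no flip
Dir E: first cell '.' (not opp) -> no flip
Dir SW: edge -> no flip
Dir S: edge -> no flip
Dir SE: edge -> no flip

Answer: (4,2)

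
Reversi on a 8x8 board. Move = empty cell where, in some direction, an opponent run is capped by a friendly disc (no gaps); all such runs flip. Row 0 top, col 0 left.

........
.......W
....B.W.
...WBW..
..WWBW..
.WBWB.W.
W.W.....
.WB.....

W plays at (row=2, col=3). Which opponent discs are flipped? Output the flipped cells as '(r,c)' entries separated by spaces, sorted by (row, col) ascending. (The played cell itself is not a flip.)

Answer: (3,4)

Derivation:
Dir NW: first cell '.' (not opp) -> no flip
Dir N: first cell '.' (not opp) -> no flip
Dir NE: first cell '.' (not opp) -> no flip
Dir W: first cell '.' (not opp) -> no flip
Dir E: opp run (2,4), next='.' -> no flip
Dir SW: first cell '.' (not opp) -> no flip
Dir S: first cell 'W' (not opp) -> no flip
Dir SE: opp run (3,4) capped by W -> flip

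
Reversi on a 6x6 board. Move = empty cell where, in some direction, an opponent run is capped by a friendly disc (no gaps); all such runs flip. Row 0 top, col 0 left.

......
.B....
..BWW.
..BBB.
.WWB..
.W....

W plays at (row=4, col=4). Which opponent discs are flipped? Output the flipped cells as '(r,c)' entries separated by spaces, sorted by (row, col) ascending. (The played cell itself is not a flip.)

Answer: (3,4) (4,3)

Derivation:
Dir NW: opp run (3,3) (2,2) (1,1), next='.' -> no flip
Dir N: opp run (3,4) capped by W -> flip
Dir NE: first cell '.' (not opp) -> no flip
Dir W: opp run (4,3) capped by W -> flip
Dir E: first cell '.' (not opp) -> no flip
Dir SW: first cell '.' (not opp) -> no flip
Dir S: first cell '.' (not opp) -> no flip
Dir SE: first cell '.' (not opp) -> no flip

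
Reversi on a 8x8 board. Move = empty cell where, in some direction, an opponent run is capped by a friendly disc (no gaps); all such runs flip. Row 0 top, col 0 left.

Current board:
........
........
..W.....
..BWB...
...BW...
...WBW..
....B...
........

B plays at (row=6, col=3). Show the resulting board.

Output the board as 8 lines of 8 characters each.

Place B at (6,3); scan 8 dirs for brackets.
Dir NW: first cell '.' (not opp) -> no flip
Dir N: opp run (5,3) capped by B -> flip
Dir NE: first cell 'B' (not opp) -> no flip
Dir W: first cell '.' (not opp) -> no flip
Dir E: first cell 'B' (not opp) -> no flip
Dir SW: first cell '.' (not opp) -> no flip
Dir S: first cell '.' (not opp) -> no flip
Dir SE: first cell '.' (not opp) -> no flip
All flips: (5,3)

Answer: ........
........
..W.....
..BWB...
...BW...
...BBW..
...BB...
........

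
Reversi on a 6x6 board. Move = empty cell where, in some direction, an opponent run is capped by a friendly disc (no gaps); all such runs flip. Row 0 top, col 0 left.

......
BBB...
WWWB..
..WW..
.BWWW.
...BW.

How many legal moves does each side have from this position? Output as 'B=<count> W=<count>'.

Answer: B=6 W=10

Derivation:
-- B to move --
(1,3): no bracket -> illegal
(2,4): no bracket -> illegal
(3,0): flips 2 -> legal
(3,1): flips 2 -> legal
(3,4): no bracket -> illegal
(3,5): flips 1 -> legal
(4,5): flips 3 -> legal
(5,1): no bracket -> illegal
(5,2): flips 3 -> legal
(5,5): flips 4 -> legal
B mobility = 6
-- W to move --
(0,0): flips 2 -> legal
(0,1): flips 1 -> legal
(0,2): flips 2 -> legal
(0,3): flips 1 -> legal
(1,3): flips 1 -> legal
(1,4): flips 1 -> legal
(2,4): flips 1 -> legal
(3,0): no bracket -> illegal
(3,1): no bracket -> illegal
(3,4): no bracket -> illegal
(4,0): flips 1 -> legal
(5,0): flips 1 -> legal
(5,1): no bracket -> illegal
(5,2): flips 1 -> legal
W mobility = 10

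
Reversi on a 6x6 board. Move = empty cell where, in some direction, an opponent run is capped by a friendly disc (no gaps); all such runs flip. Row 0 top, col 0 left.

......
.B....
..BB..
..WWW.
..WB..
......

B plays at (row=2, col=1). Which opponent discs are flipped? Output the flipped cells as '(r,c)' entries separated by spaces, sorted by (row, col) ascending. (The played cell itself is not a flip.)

Dir NW: first cell '.' (not opp) -> no flip
Dir N: first cell 'B' (not opp) -> no flip
Dir NE: first cell '.' (not opp) -> no flip
Dir W: first cell '.' (not opp) -> no flip
Dir E: first cell 'B' (not opp) -> no flip
Dir SW: first cell '.' (not opp) -> no flip
Dir S: first cell '.' (not opp) -> no flip
Dir SE: opp run (3,2) capped by B -> flip

Answer: (3,2)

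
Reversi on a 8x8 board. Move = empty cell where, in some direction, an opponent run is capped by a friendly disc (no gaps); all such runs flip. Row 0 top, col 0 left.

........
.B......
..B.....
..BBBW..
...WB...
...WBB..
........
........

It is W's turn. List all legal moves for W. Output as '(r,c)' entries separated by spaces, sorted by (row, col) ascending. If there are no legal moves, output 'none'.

Answer: (2,1) (2,3) (2,5) (3,1) (4,5) (5,6) (6,5)

Derivation:
(0,0): no bracket -> illegal
(0,1): no bracket -> illegal
(0,2): no bracket -> illegal
(1,0): no bracket -> illegal
(1,2): no bracket -> illegal
(1,3): no bracket -> illegal
(2,0): no bracket -> illegal
(2,1): flips 1 -> legal
(2,3): flips 1 -> legal
(2,4): no bracket -> illegal
(2,5): flips 1 -> legal
(3,1): flips 3 -> legal
(4,1): no bracket -> illegal
(4,2): no bracket -> illegal
(4,5): flips 1 -> legal
(4,6): no bracket -> illegal
(5,6): flips 2 -> legal
(6,3): no bracket -> illegal
(6,4): no bracket -> illegal
(6,5): flips 1 -> legal
(6,6): no bracket -> illegal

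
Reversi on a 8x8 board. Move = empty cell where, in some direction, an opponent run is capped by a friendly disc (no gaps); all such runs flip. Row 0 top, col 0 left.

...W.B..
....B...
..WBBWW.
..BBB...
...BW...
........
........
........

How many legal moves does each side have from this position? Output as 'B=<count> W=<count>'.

Answer: B=9 W=3

Derivation:
-- B to move --
(0,2): no bracket -> illegal
(0,4): no bracket -> illegal
(1,1): flips 1 -> legal
(1,2): flips 1 -> legal
(1,3): no bracket -> illegal
(1,5): no bracket -> illegal
(1,6): flips 1 -> legal
(1,7): no bracket -> illegal
(2,1): flips 1 -> legal
(2,7): flips 2 -> legal
(3,1): no bracket -> illegal
(3,5): no bracket -> illegal
(3,6): flips 1 -> legal
(3,7): no bracket -> illegal
(4,5): flips 1 -> legal
(5,3): no bracket -> illegal
(5,4): flips 1 -> legal
(5,5): flips 1 -> legal
B mobility = 9
-- W to move --
(0,4): flips 3 -> legal
(0,6): no bracket -> illegal
(1,2): no bracket -> illegal
(1,3): no bracket -> illegal
(1,5): no bracket -> illegal
(1,6): no bracket -> illegal
(2,1): no bracket -> illegal
(3,1): no bracket -> illegal
(3,5): no bracket -> illegal
(4,1): no bracket -> illegal
(4,2): flips 2 -> legal
(4,5): no bracket -> illegal
(5,2): flips 2 -> legal
(5,3): no bracket -> illegal
(5,4): no bracket -> illegal
W mobility = 3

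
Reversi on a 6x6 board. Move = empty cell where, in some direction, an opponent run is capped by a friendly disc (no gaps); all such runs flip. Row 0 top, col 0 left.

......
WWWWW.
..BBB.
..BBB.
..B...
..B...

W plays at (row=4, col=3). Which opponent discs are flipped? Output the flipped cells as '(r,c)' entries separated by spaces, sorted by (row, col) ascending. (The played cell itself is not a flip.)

Answer: (2,3) (3,3)

Derivation:
Dir NW: opp run (3,2), next='.' -> no flip
Dir N: opp run (3,3) (2,3) capped by W -> flip
Dir NE: opp run (3,4), next='.' -> no flip
Dir W: opp run (4,2), next='.' -> no flip
Dir E: first cell '.' (not opp) -> no flip
Dir SW: opp run (5,2), next=edge -> no flip
Dir S: first cell '.' (not opp) -> no flip
Dir SE: first cell '.' (not opp) -> no flip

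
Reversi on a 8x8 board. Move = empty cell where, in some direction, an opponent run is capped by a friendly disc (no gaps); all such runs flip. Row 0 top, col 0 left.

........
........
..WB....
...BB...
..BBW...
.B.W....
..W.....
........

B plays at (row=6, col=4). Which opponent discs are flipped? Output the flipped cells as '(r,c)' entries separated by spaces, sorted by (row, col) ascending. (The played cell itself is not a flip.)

Dir NW: opp run (5,3) capped by B -> flip
Dir N: first cell '.' (not opp) -> no flip
Dir NE: first cell '.' (not opp) -> no flip
Dir W: first cell '.' (not opp) -> no flip
Dir E: first cell '.' (not opp) -> no flip
Dir SW: first cell '.' (not opp) -> no flip
Dir S: first cell '.' (not opp) -> no flip
Dir SE: first cell '.' (not opp) -> no flip

Answer: (5,3)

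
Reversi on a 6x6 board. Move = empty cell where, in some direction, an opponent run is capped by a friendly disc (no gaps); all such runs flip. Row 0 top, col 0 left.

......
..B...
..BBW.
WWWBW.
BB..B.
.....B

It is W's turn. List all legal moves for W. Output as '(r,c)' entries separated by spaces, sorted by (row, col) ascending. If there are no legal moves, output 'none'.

Answer: (0,1) (0,2) (1,3) (1,4) (2,1) (4,2) (5,0) (5,1) (5,2) (5,4)

Derivation:
(0,1): flips 2 -> legal
(0,2): flips 2 -> legal
(0,3): no bracket -> illegal
(1,1): no bracket -> illegal
(1,3): flips 1 -> legal
(1,4): flips 1 -> legal
(2,1): flips 2 -> legal
(3,5): no bracket -> illegal
(4,2): flips 1 -> legal
(4,3): no bracket -> illegal
(4,5): no bracket -> illegal
(5,0): flips 2 -> legal
(5,1): flips 1 -> legal
(5,2): flips 1 -> legal
(5,3): no bracket -> illegal
(5,4): flips 1 -> legal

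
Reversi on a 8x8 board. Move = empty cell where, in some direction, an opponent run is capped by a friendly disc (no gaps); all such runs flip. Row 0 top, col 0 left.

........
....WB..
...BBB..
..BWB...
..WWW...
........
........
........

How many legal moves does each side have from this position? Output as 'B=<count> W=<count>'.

Answer: B=8 W=9

Derivation:
-- B to move --
(0,3): flips 1 -> legal
(0,4): flips 1 -> legal
(0,5): flips 1 -> legal
(1,3): flips 1 -> legal
(2,2): no bracket -> illegal
(3,1): no bracket -> illegal
(3,5): no bracket -> illegal
(4,1): no bracket -> illegal
(4,5): no bracket -> illegal
(5,1): flips 2 -> legal
(5,2): flips 2 -> legal
(5,3): flips 2 -> legal
(5,4): flips 2 -> legal
(5,5): no bracket -> illegal
B mobility = 8
-- W to move --
(0,4): no bracket -> illegal
(0,5): no bracket -> illegal
(0,6): flips 2 -> legal
(1,2): no bracket -> illegal
(1,3): flips 1 -> legal
(1,6): flips 3 -> legal
(2,1): flips 1 -> legal
(2,2): flips 1 -> legal
(2,6): no bracket -> illegal
(3,1): flips 1 -> legal
(3,5): flips 1 -> legal
(3,6): flips 1 -> legal
(4,1): flips 2 -> legal
(4,5): no bracket -> illegal
W mobility = 9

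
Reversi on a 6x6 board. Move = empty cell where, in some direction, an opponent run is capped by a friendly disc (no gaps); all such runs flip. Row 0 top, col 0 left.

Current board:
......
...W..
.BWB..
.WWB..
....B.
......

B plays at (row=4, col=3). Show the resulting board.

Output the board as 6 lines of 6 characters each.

Place B at (4,3); scan 8 dirs for brackets.
Dir NW: opp run (3,2) capped by B -> flip
Dir N: first cell 'B' (not opp) -> no flip
Dir NE: first cell '.' (not opp) -> no flip
Dir W: first cell '.' (not opp) -> no flip
Dir E: first cell 'B' (not opp) -> no flip
Dir SW: first cell '.' (not opp) -> no flip
Dir S: first cell '.' (not opp) -> no flip
Dir SE: first cell '.' (not opp) -> no flip
All flips: (3,2)

Answer: ......
...W..
.BWB..
.WBB..
...BB.
......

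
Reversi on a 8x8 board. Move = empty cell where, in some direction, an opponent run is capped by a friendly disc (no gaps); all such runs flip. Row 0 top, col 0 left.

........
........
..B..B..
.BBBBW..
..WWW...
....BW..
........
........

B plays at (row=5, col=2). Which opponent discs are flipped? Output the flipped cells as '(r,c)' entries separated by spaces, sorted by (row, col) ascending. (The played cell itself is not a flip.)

Answer: (4,2) (4,3)

Derivation:
Dir NW: first cell '.' (not opp) -> no flip
Dir N: opp run (4,2) capped by B -> flip
Dir NE: opp run (4,3) capped by B -> flip
Dir W: first cell '.' (not opp) -> no flip
Dir E: first cell '.' (not opp) -> no flip
Dir SW: first cell '.' (not opp) -> no flip
Dir S: first cell '.' (not opp) -> no flip
Dir SE: first cell '.' (not opp) -> no flip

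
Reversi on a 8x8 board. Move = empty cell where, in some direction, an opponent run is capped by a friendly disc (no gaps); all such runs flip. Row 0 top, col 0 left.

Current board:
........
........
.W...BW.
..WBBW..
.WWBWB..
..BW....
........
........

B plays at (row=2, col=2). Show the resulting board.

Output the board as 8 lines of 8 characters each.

Answer: ........
........
.WB..BW.
..BBBW..
.WBBWB..
..BW....
........
........

Derivation:
Place B at (2,2); scan 8 dirs for brackets.
Dir NW: first cell '.' (not opp) -> no flip
Dir N: first cell '.' (not opp) -> no flip
Dir NE: first cell '.' (not opp) -> no flip
Dir W: opp run (2,1), next='.' -> no flip
Dir E: first cell '.' (not opp) -> no flip
Dir SW: first cell '.' (not opp) -> no flip
Dir S: opp run (3,2) (4,2) capped by B -> flip
Dir SE: first cell 'B' (not opp) -> no flip
All flips: (3,2) (4,2)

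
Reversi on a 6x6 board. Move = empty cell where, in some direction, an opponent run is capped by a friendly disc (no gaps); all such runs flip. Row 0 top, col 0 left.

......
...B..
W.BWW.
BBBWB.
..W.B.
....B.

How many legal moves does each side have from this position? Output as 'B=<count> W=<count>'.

-- B to move --
(1,0): flips 1 -> legal
(1,1): no bracket -> illegal
(1,2): flips 1 -> legal
(1,4): flips 2 -> legal
(1,5): no bracket -> illegal
(2,1): no bracket -> illegal
(2,5): flips 2 -> legal
(3,5): flips 1 -> legal
(4,1): no bracket -> illegal
(4,3): flips 2 -> legal
(5,1): no bracket -> illegal
(5,2): flips 1 -> legal
(5,3): flips 1 -> legal
B mobility = 8
-- W to move --
(0,2): flips 1 -> legal
(0,3): flips 1 -> legal
(0,4): no bracket -> illegal
(1,1): flips 1 -> legal
(1,2): flips 2 -> legal
(1,4): no bracket -> illegal
(2,1): flips 1 -> legal
(2,5): no bracket -> illegal
(3,5): flips 1 -> legal
(4,0): flips 1 -> legal
(4,1): flips 1 -> legal
(4,3): no bracket -> illegal
(4,5): flips 1 -> legal
(5,3): no bracket -> illegal
(5,5): flips 1 -> legal
W mobility = 10

Answer: B=8 W=10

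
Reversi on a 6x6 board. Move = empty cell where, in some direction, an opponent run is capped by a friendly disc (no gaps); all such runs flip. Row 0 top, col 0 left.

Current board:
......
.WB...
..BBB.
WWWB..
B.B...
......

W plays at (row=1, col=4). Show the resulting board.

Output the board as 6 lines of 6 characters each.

Place W at (1,4); scan 8 dirs for brackets.
Dir NW: first cell '.' (not opp) -> no flip
Dir N: first cell '.' (not opp) -> no flip
Dir NE: first cell '.' (not opp) -> no flip
Dir W: first cell '.' (not opp) -> no flip
Dir E: first cell '.' (not opp) -> no flip
Dir SW: opp run (2,3) capped by W -> flip
Dir S: opp run (2,4), next='.' -> no flip
Dir SE: first cell '.' (not opp) -> no flip
All flips: (2,3)

Answer: ......
.WB.W.
..BWB.
WWWB..
B.B...
......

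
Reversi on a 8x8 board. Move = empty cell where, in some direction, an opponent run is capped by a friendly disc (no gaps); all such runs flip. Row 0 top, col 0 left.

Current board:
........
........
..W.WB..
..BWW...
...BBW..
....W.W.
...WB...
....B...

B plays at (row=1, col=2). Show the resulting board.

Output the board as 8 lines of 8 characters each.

Place B at (1,2); scan 8 dirs for brackets.
Dir NW: first cell '.' (not opp) -> no flip
Dir N: first cell '.' (not opp) -> no flip
Dir NE: first cell '.' (not opp) -> no flip
Dir W: first cell '.' (not opp) -> no flip
Dir E: first cell '.' (not opp) -> no flip
Dir SW: first cell '.' (not opp) -> no flip
Dir S: opp run (2,2) capped by B -> flip
Dir SE: first cell '.' (not opp) -> no flip
All flips: (2,2)

Answer: ........
..B.....
..B.WB..
..BWW...
...BBW..
....W.W.
...WB...
....B...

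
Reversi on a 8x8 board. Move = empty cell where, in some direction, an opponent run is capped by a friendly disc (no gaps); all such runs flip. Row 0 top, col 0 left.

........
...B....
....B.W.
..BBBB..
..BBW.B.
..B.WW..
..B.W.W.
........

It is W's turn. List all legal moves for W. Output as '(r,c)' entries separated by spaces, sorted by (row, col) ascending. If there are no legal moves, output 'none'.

Answer: (1,4) (2,1) (2,2) (3,7) (4,1)

Derivation:
(0,2): no bracket -> illegal
(0,3): no bracket -> illegal
(0,4): no bracket -> illegal
(1,2): no bracket -> illegal
(1,4): flips 2 -> legal
(1,5): no bracket -> illegal
(2,1): flips 2 -> legal
(2,2): flips 1 -> legal
(2,3): no bracket -> illegal
(2,5): no bracket -> illegal
(3,1): no bracket -> illegal
(3,6): no bracket -> illegal
(3,7): flips 1 -> legal
(4,1): flips 2 -> legal
(4,5): no bracket -> illegal
(4,7): no bracket -> illegal
(5,1): no bracket -> illegal
(5,3): no bracket -> illegal
(5,6): no bracket -> illegal
(5,7): no bracket -> illegal
(6,1): no bracket -> illegal
(6,3): no bracket -> illegal
(7,1): no bracket -> illegal
(7,2): no bracket -> illegal
(7,3): no bracket -> illegal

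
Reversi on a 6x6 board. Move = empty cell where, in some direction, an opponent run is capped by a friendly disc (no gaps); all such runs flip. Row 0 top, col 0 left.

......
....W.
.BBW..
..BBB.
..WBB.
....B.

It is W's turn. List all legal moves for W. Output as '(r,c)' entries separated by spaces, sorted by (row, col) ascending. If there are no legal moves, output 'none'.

(1,0): no bracket -> illegal
(1,1): no bracket -> illegal
(1,2): flips 2 -> legal
(1,3): no bracket -> illegal
(2,0): flips 2 -> legal
(2,4): flips 1 -> legal
(2,5): no bracket -> illegal
(3,0): no bracket -> illegal
(3,1): no bracket -> illegal
(3,5): no bracket -> illegal
(4,1): flips 1 -> legal
(4,5): flips 3 -> legal
(5,2): no bracket -> illegal
(5,3): flips 2 -> legal
(5,5): no bracket -> illegal

Answer: (1,2) (2,0) (2,4) (4,1) (4,5) (5,3)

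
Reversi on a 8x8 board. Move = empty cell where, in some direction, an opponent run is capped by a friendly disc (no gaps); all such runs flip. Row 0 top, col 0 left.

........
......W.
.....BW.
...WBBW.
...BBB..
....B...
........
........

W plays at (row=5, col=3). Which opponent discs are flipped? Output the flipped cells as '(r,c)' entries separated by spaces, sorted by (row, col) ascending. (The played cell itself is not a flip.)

Answer: (3,5) (4,3) (4,4)

Derivation:
Dir NW: first cell '.' (not opp) -> no flip
Dir N: opp run (4,3) capped by W -> flip
Dir NE: opp run (4,4) (3,5) capped by W -> flip
Dir W: first cell '.' (not opp) -> no flip
Dir E: opp run (5,4), next='.' -> no flip
Dir SW: first cell '.' (not opp) -> no flip
Dir S: first cell '.' (not opp) -> no flip
Dir SE: first cell '.' (not opp) -> no flip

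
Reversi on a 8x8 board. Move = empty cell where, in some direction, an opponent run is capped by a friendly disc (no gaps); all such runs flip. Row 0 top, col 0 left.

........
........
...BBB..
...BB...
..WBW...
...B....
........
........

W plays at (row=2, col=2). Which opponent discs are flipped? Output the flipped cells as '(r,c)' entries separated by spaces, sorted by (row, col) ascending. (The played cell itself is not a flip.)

Answer: (3,3)

Derivation:
Dir NW: first cell '.' (not opp) -> no flip
Dir N: first cell '.' (not opp) -> no flip
Dir NE: first cell '.' (not opp) -> no flip
Dir W: first cell '.' (not opp) -> no flip
Dir E: opp run (2,3) (2,4) (2,5), next='.' -> no flip
Dir SW: first cell '.' (not opp) -> no flip
Dir S: first cell '.' (not opp) -> no flip
Dir SE: opp run (3,3) capped by W -> flip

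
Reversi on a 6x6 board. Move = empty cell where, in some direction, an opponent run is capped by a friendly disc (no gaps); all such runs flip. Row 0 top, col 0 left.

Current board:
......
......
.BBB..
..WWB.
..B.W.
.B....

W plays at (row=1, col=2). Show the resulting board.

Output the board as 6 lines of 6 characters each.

Answer: ......
..W...
.BWB..
..WWB.
..B.W.
.B....

Derivation:
Place W at (1,2); scan 8 dirs for brackets.
Dir NW: first cell '.' (not opp) -> no flip
Dir N: first cell '.' (not opp) -> no flip
Dir NE: first cell '.' (not opp) -> no flip
Dir W: first cell '.' (not opp) -> no flip
Dir E: first cell '.' (not opp) -> no flip
Dir SW: opp run (2,1), next='.' -> no flip
Dir S: opp run (2,2) capped by W -> flip
Dir SE: opp run (2,3) (3,4), next='.' -> no flip
All flips: (2,2)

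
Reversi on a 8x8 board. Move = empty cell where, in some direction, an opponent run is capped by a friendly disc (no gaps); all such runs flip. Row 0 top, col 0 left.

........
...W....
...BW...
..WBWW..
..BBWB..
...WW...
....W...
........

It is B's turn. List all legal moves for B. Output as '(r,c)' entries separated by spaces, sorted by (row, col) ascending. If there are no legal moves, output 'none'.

Answer: (0,3) (1,5) (2,1) (2,2) (2,5) (3,1) (3,6) (4,1) (5,5) (6,3) (6,5) (7,5)

Derivation:
(0,2): no bracket -> illegal
(0,3): flips 1 -> legal
(0,4): no bracket -> illegal
(1,2): no bracket -> illegal
(1,4): no bracket -> illegal
(1,5): flips 1 -> legal
(2,1): flips 1 -> legal
(2,2): flips 1 -> legal
(2,5): flips 3 -> legal
(2,6): no bracket -> illegal
(3,1): flips 1 -> legal
(3,6): flips 2 -> legal
(4,1): flips 1 -> legal
(4,6): no bracket -> illegal
(5,2): no bracket -> illegal
(5,5): flips 1 -> legal
(6,2): no bracket -> illegal
(6,3): flips 2 -> legal
(6,5): flips 1 -> legal
(7,3): no bracket -> illegal
(7,4): no bracket -> illegal
(7,5): flips 2 -> legal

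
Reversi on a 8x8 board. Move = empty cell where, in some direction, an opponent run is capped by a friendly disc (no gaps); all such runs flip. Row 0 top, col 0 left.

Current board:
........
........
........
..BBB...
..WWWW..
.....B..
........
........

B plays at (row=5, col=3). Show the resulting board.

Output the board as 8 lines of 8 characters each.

Place B at (5,3); scan 8 dirs for brackets.
Dir NW: opp run (4,2), next='.' -> no flip
Dir N: opp run (4,3) capped by B -> flip
Dir NE: opp run (4,4), next='.' -> no flip
Dir W: first cell '.' (not opp) -> no flip
Dir E: first cell '.' (not opp) -> no flip
Dir SW: first cell '.' (not opp) -> no flip
Dir S: first cell '.' (not opp) -> no flip
Dir SE: first cell '.' (not opp) -> no flip
All flips: (4,3)

Answer: ........
........
........
..BBB...
..WBWW..
...B.B..
........
........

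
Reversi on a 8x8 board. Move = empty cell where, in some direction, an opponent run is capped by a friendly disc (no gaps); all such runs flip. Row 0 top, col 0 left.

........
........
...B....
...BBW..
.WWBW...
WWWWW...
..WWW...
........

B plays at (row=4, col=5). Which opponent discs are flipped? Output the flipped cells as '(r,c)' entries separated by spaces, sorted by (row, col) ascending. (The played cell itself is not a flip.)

Answer: (4,4)

Derivation:
Dir NW: first cell 'B' (not opp) -> no flip
Dir N: opp run (3,5), next='.' -> no flip
Dir NE: first cell '.' (not opp) -> no flip
Dir W: opp run (4,4) capped by B -> flip
Dir E: first cell '.' (not opp) -> no flip
Dir SW: opp run (5,4) (6,3), next='.' -> no flip
Dir S: first cell '.' (not opp) -> no flip
Dir SE: first cell '.' (not opp) -> no flip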